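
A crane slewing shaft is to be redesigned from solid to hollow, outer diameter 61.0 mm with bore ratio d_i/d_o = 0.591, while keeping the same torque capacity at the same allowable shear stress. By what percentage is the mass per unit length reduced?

29.0 %

Equal τ_max and T ⇒ the solid shaft needs d_s³ = d_o³(1−k⁴), so d_s = 61.0·(1−0.591⁴)^(1/3) = 58.41 mm.
Area ratio A_h/A_s = d_o²(1−k²)/d_s² = (1−k²)/(1−k⁴)^(2/3) = 0.7097.
Mass saving = 1 − 0.7097 = 29.0 %.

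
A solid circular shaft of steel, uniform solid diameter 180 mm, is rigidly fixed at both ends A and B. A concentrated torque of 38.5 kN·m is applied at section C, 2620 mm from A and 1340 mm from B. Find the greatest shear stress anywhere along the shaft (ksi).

With uniform GJ and both ends fixed, compatibility θ_AC = θ_CB gives T_A·a = T_B·b, together with T_A + T_B = T₀.
T_A = T₀·b/(a+b) = 38500·1340/3960 = 13030 N·m; T_B = 25470 N·m.
τ in each portion: τ_AC = 1.14×10^7 Pa, τ_CB = 2.22×10^7 Pa; maximum is in CB.
τ_max = T_CB·r/J = 25470·0.0900/1.03×10^-4 = 2.224×10^7 Pa.

3.23 ksi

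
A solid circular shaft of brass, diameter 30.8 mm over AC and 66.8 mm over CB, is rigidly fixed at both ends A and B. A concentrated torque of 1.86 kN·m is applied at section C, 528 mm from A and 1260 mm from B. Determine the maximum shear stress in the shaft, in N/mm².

31.6 N/mm²

Compatibility: T_A·a/J_AC = T_B·b/J_CB with T_A + T_B = T₀.
J_AC = 8.83×10^-8 m⁴, J_CB = 1.95×10^-6 m⁴, so T_A = T₀·(J_AC/a)/((J_AC/a)+(J_CB/b)) = 181.1 N·m, T_B = 1679 N·m.
τ in each portion: τ_AC = 3.16×10^7 Pa, τ_CB = 2.87×10^7 Pa; maximum is in AC.
τ_max = T_AC·r/J = 181.1·0.0154/8.83×10^-8 = 3.156×10^7 Pa.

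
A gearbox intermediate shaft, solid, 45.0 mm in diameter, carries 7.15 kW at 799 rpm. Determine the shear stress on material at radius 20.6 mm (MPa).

ω = 2π·799/60 = 83.67 rad/s, so T = P/ω = 7.15×10³ / 83.67 = 85.45 N·m.
J = πd⁴/32 = π(0.0450)⁴/32 = 4.026×10^-7 m⁴.
Shear stress varies linearly with radius: τ = T·r/J = 85.45 × 0.0206 / 4.026×10^-7 = 4.373×10^6 Pa.

4.37 MPa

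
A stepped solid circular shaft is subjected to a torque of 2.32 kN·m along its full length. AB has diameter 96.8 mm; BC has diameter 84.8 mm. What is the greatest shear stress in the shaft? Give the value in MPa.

Under the same torque, τ_max = 16T/(πd³) is largest where d is smallest — segment BC (d = 84.8 mm).
τ_max = 16·2320/(π·(0.0848)³) = 1.938×10^7 Pa.

19.4 MPa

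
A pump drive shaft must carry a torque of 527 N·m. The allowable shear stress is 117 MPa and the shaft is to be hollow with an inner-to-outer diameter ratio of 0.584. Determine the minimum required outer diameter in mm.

29.6 mm

For a hollow shaft with d_i/d_o = 0.584: τ_max = 16T/(π d_o³ (1−k⁴)), so d_o = [16T/(π τ_allow (1−k⁴))]^(1/3) = [16·527.0/(π·1.17×10^8·0.8837)]^(1/3) = 0.02961 m.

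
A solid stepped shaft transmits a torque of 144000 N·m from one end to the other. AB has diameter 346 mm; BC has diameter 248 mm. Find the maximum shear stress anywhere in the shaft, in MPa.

48.1 MPa

Under the same torque, τ_max = 16T/(πd³) is largest where d is smallest — segment BC (d = 248 mm).
τ_max = 16·144000/(π·(0.248)³) = 4.808×10^7 Pa.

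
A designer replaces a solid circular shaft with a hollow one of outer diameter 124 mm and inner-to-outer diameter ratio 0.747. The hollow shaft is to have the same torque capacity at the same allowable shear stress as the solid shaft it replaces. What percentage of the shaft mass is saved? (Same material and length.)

Equal τ_max and T ⇒ the solid shaft needs d_s³ = d_o³(1−k⁴), so d_s = 124·(1−0.747⁴)^(1/3) = 109.5 mm.
Area ratio A_h/A_s = d_o²(1−k²)/d_s² = (1−k²)/(1−k⁴)^(2/3) = 0.5668.
Mass saving = 1 − 0.5668 = 43.3 %.

43.3 %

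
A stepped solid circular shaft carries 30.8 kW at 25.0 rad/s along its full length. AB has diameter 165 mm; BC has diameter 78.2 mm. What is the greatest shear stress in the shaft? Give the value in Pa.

1.31e7 Pa

ω = 25.0 rad/s, so T = P/ω = 30.8×10³ / 25.00 = 1232 N·m.
Under the same torque, τ_max = 16T/(πd³) is largest where d is smallest — segment BC (d = 78.2 mm).
τ_max = 16·1232/(π·(0.0782)³) = 1.312×10^7 Pa.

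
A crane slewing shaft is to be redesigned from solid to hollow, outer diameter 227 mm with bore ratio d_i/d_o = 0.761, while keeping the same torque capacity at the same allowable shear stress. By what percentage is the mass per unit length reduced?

44.7 %

Equal τ_max and T ⇒ the solid shaft needs d_s³ = d_o³(1−k⁴), so d_s = 227·(1−0.761⁴)^(1/3) = 198.1 mm.
Area ratio A_h/A_s = d_o²(1−k²)/d_s² = (1−k²)/(1−k⁴)^(2/3) = 0.5526.
Mass saving = 1 − 0.5526 = 44.7 %.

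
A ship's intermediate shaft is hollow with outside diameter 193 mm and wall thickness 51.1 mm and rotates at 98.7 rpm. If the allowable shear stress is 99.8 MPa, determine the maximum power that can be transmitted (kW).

J = π(d_o⁴ − d_i⁴)/32 = π(0.193⁴ − 0.0908⁴)/32 = 1.295×10^-4 m⁴.
T_max = τ_allow·J/r = 9.98×10^7 × 1.295×10^-4 / 0.0965 = 134000 N·m.
ω = 2π·98.7/60 = 10.34 rad/s, so P_max = T_max·ω = 1.385×10^6 W.

1380 kW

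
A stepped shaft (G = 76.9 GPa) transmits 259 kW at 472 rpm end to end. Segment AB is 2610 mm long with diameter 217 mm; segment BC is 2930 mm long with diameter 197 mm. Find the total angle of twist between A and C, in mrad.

2.17 mrad

ω = 2π·472/60 = 49.43 rad/s, so T = P/ω = 259×10³ / 49.43 = 5240 N·m.
J_AB = π(0.217)⁴/32 = 2.18×10^-4 m⁴; J_BC = π(0.197)⁴/32 = 1.48×10^-4 m⁴.
θ = (T/G)·Σ L_i/J_i = (5240/76.9×10⁹)·(2.61/2.18×10^-4 + 2.93/1.48×10^-4) = 2.167×10^-3 rad.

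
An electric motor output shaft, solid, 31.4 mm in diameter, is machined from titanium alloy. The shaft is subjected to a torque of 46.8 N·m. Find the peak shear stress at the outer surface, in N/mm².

7.70 N/mm²

J = πd⁴/32 = π(0.0314)⁴/32 = 9.544×10^-8 m⁴.
τ_max = T·r/J = 46.80 × 0.0157 / 9.544×10^-8 = 7.699×10^6 Pa.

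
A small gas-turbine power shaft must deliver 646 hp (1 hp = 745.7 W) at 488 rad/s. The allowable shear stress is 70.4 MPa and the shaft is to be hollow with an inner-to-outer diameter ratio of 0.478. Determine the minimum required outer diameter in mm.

ω = 488 rad/s, so T = P/ω = 646×745.7 / 488.0 = 987.1 N·m.
For a hollow shaft with d_i/d_o = 0.478: τ_max = 16T/(π d_o³ (1−k⁴)), so d_o = [16T/(π τ_allow (1−k⁴))]^(1/3) = [16·987.1/(π·7.04×10^7·0.9478)]^(1/3) = 0.04224 m.

42.2 mm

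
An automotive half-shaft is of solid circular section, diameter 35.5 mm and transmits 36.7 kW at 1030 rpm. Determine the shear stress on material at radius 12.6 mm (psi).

ω = 2π·1030/60 = 107.9 rad/s, so T = P/ω = 36.7×10³ / 107.9 = 340.3 N·m.
J = πd⁴/32 = π(0.0355)⁴/32 = 1.559×10^-7 m⁴.
Shear stress varies linearly with radius: τ = T·r/J = 340.3 × 0.0126 / 1.559×10^-7 = 2.750×10^7 Pa.

3990 psi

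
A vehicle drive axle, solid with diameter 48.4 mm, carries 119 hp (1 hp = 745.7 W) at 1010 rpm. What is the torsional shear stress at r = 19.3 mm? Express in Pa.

3.01e7 Pa

ω = 2π·1010/60 = 105.8 rad/s, so T = P/ω = 119×745.7 / 105.8 = 839.0 N·m.
J = πd⁴/32 = π(0.0484)⁴/32 = 5.387×10^-7 m⁴.
Shear stress varies linearly with radius: τ = T·r/J = 839.0 × 0.0193 / 5.387×10^-7 = 3.006×10^7 Pa.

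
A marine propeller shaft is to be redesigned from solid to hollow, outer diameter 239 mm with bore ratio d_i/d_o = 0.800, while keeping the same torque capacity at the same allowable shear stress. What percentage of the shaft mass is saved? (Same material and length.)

Equal τ_max and T ⇒ the solid shaft needs d_s³ = d_o³(1−k⁴), so d_s = 239·(1−0.800⁴)^(1/3) = 200.5 mm.
Area ratio A_h/A_s = d_o²(1−k²)/d_s² = (1−k²)/(1−k⁴)^(2/3) = 0.5115.
Mass saving = 1 − 0.5115 = 48.8 %.

48.8 %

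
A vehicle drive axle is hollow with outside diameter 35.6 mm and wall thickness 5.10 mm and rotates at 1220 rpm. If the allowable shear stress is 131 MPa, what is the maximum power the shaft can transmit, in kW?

110 kW

J = π(d_o⁴ − d_i⁴)/32 = π(0.0356⁴ − 0.0254⁴)/32 = 1.168×10^-7 m⁴.
T_max = τ_allow·J/r = 1.31×10^8 × 1.168×10^-7 / 0.0178 = 859.8 N·m.
ω = 2π·1220/60 = 127.8 rad/s, so P_max = T_max·ω = 1.098×10^5 W.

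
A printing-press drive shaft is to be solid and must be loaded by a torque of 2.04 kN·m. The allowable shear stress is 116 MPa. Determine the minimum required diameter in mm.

For a solid shaft τ_max = 16T/(πd³), so d = (16T/(π τ_allow))^(1/3) = (16·2040/(π·1.16×10^8))^(1/3) = 0.04474 m.

44.7 mm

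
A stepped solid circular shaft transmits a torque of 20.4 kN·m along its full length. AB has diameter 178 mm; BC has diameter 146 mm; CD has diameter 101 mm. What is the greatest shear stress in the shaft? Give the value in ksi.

14.6 ksi

Under the same torque, τ_max = 16T/(πd³) is largest where d is smallest — segment CD (d = 101 mm).
τ_max = 16·20400/(π·(0.101)³) = 1.008×10^8 Pa.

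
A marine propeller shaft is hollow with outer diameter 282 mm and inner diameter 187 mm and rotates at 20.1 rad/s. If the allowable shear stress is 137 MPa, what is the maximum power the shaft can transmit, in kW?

J = π(d_o⁴ − d_i⁴)/32 = π(0.282⁴ − 0.187⁴)/32 = 5.008×10^-4 m⁴.
T_max = τ_allow·J/r = 1.37×10^8 × 5.008×10^-4 / 0.141 = 486600 N·m.
ω = 20.1 rad/s, so P_max = T_max·ω = 9.781×10^6 W.

9780 kW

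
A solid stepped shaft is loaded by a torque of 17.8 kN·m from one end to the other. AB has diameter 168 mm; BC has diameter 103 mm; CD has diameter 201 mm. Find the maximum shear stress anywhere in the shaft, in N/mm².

83.0 N/mm²

Under the same torque, τ_max = 16T/(πd³) is largest where d is smallest — segment BC (d = 103 mm).
τ_max = 16·17800/(π·(0.103)³) = 8.296×10^7 Pa.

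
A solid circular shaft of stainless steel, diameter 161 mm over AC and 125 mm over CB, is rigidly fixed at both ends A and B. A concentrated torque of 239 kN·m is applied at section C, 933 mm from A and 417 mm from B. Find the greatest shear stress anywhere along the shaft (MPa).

279 MPa

Compatibility: T_A·a/J_AC = T_B·b/J_CB with T_A + T_B = T₀.
J_AC = 6.60×10^-5 m⁴, J_CB = 2.40×10^-5 m⁴, so T_A = T₀·(J_AC/a)/((J_AC/a)+(J_CB/b)) = 131800 N·m, T_B = 107200 N·m.
τ in each portion: τ_AC = 1.61×10^8 Pa, τ_CB = 2.79×10^8 Pa; maximum is in CB.
τ_max = T_CB·r/J = 107200·0.0625/2.40×10^-5 = 2.795×10^8 Pa.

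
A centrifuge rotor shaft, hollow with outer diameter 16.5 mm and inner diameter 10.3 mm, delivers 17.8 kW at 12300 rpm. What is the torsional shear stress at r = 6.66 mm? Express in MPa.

ω = 2π·12300/60 = 1288 rad/s, so T = P/ω = 17.8×10³ / 1288 = 13.82 N·m.
J = π(d_o⁴ − d_i⁴)/32 = π(0.0165⁴ − 0.0103⁴)/32 = 6.172×10^-9 m⁴.
Shear stress varies linearly with radius: τ = T·r/J = 13.82 × 0.00666 / 6.172×10^-9 = 1.491×10^7 Pa.

14.9 MPa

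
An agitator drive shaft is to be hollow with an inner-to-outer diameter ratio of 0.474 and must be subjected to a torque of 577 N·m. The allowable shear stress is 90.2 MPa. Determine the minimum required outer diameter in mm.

32.5 mm

For a hollow shaft with d_i/d_o = 0.474: τ_max = 16T/(π d_o³ (1−k⁴)), so d_o = [16T/(π τ_allow (1−k⁴))]^(1/3) = [16·577.0/(π·9.02×10^7·0.9495)]^(1/3) = 0.03249 m.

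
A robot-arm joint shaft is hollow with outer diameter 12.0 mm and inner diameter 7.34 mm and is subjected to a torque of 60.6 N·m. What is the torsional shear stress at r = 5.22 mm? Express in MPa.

J = π(d_o⁴ − d_i⁴)/32 = π(0.0120⁴ − 0.00734⁴)/32 = 1.751×10^-9 m⁴.
Shear stress varies linearly with radius: τ = T·r/J = 60.60 × 0.00522 / 1.751×10^-9 = 1.807×10^8 Pa.

181 MPa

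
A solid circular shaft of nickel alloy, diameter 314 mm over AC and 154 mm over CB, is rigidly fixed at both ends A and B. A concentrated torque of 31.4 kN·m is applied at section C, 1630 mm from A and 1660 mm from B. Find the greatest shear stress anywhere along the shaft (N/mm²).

4.89 N/mm²

Compatibility: T_A·a/J_AC = T_B·b/J_CB with T_A + T_B = T₀.
J_AC = 9.54×10^-4 m⁴, J_CB = 5.52×10^-5 m⁴, so T_A = T₀·(J_AC/a)/((J_AC/a)+(J_CB/b)) = 29710 N·m, T_B = 1688 N·m.
τ in each portion: τ_AC = 4.89×10^6 Pa, τ_CB = 2.35×10^6 Pa; maximum is in AC.
τ_max = T_AC·r/J = 29710·0.157/9.54×10^-4 = 4.888×10^6 Pa.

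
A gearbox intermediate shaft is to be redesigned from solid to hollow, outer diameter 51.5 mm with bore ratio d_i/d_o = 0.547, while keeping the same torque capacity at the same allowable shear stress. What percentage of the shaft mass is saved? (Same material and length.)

Equal τ_max and T ⇒ the solid shaft needs d_s³ = d_o³(1−k⁴), so d_s = 51.5·(1−0.547⁴)^(1/3) = 49.91 mm.
Area ratio A_h/A_s = d_o²(1−k²)/d_s² = (1−k²)/(1−k⁴)^(2/3) = 0.7460.
Mass saving = 1 − 0.7460 = 25.4 %.

25.4 %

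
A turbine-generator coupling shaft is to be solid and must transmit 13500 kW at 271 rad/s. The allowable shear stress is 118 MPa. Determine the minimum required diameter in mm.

129 mm

ω = 271 rad/s, so T = P/ω = 13500×10³ / 271.0 = 49820 N·m.
For a solid shaft τ_max = 16T/(πd³), so d = (16T/(π τ_allow))^(1/3) = (16·49820/(π·1.18×10^8))^(1/3) = 0.1291 m.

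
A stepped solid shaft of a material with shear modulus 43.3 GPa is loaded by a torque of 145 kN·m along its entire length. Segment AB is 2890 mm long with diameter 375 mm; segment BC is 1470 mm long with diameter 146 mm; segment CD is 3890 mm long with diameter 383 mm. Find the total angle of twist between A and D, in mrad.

J_AB = π(0.375)⁴/32 = 1.94×10^-3 m⁴; J_BC = π(0.146)⁴/32 = 4.46×10^-5 m⁴; J_CD = π(0.383)⁴/32 = 2.11×10^-3 m⁴.
θ = (T/G)·Σ L_i/J_i = (145000/43.3×10⁹)·(2.89/1.94×10^-3 + 1.47/4.46×10^-5 + 3.89/2.11×10^-3) = 0.1215 rad.

122 mrad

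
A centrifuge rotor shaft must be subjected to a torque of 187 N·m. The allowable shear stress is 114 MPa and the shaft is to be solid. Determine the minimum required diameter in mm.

20.3 mm

For a solid shaft τ_max = 16T/(πd³), so d = (16T/(π τ_allow))^(1/3) = (16·187.0/(π·1.14×10^8))^(1/3) = 0.02029 m.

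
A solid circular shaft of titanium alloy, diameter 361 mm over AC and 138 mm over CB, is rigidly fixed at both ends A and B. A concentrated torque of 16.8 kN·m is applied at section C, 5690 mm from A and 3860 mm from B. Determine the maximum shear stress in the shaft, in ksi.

Compatibility: T_A·a/J_AC = T_B·b/J_CB with T_A + T_B = T₀.
J_AC = 1.67×10^-3 m⁴, J_CB = 3.56×10^-5 m⁴, so T_A = T₀·(J_AC/a)/((J_AC/a)+(J_CB/b)) = 16290 N·m, T_B = 512.7 N·m.
τ in each portion: τ_AC = 1.76×10^6 Pa, τ_CB = 9.94×10^5 Pa; maximum is in AC.
τ_max = T_AC·r/J = 16290·0.180/1.67×10^-3 = 1.763×10^6 Pa.

0.256 ksi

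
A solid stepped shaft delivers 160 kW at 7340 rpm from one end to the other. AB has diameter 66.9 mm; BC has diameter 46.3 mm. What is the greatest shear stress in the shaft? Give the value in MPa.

ω = 2π·7340/60 = 768.6 rad/s, so T = P/ω = 160×10³ / 768.6 = 208.2 N·m.
Under the same torque, τ_max = 16T/(πd³) is largest where d is smallest — segment BC (d = 46.3 mm).
τ_max = 16·208.2/(π·(0.0463)³) = 1.068×10^7 Pa.

10.7 MPa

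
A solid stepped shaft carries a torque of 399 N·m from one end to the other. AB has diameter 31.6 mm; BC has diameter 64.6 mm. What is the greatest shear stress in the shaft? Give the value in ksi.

9.34 ksi

Under the same torque, τ_max = 16T/(πd³) is largest where d is smallest — segment AB (d = 31.6 mm).
τ_max = 16·399.0/(π·(0.0316)³) = 6.440×10^7 Pa.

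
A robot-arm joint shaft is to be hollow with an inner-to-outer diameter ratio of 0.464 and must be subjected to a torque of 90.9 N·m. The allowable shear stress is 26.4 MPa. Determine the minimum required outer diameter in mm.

For a hollow shaft with d_i/d_o = 0.464: τ_max = 16T/(π d_o³ (1−k⁴)), so d_o = [16T/(π τ_allow (1−k⁴))]^(1/3) = [16·90.90/(π·2.64×10^7·0.9536)]^(1/3) = 0.02639 m.

26.4 mm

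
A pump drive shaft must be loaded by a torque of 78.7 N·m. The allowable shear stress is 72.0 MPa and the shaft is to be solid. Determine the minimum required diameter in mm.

For a solid shaft τ_max = 16T/(πd³), so d = (16T/(π τ_allow))^(1/3) = (16·78.70/(π·7.20×10^7))^(1/3) = 0.01772 m.

17.7 mm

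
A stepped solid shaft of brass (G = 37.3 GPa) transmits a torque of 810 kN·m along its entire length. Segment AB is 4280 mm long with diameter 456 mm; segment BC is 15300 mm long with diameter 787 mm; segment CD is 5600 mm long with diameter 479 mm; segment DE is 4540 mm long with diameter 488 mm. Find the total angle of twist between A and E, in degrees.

4.12°

J_AB = π(0.456)⁴/32 = 4.24×10^-3 m⁴; J_BC = π(0.787)⁴/32 = 0.0377 m⁴; J_CD = π(0.479)⁴/32 = 5.17×10^-3 m⁴; J_DE = π(0.488)⁴/32 = 5.57×10^-3 m⁴.
θ = (T/G)·Σ L_i/J_i = (810000/37.3×10⁹)·(4.28/4.24×10^-3 + 15.3/0.0377 + 5.60/5.17×10^-3 + 4.54/5.57×10^-3) = 0.07196 rad.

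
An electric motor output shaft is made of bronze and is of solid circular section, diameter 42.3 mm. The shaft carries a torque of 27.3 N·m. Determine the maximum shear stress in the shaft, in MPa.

J = πd⁴/32 = π(0.0423)⁴/32 = 3.143×10^-7 m⁴.
τ_max = T·r/J = 27.30 × 0.0211 / 3.143×10^-7 = 1.837×10^6 Pa.

1.84 MPa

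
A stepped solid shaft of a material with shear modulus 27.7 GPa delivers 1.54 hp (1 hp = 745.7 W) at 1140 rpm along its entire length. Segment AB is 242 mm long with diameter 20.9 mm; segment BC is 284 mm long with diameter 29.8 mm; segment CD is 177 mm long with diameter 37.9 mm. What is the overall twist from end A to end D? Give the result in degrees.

ω = 2π·1140/60 = 119.4 rad/s, so T = P/ω = 1.54×745.7 / 119.4 = 9.619 N·m.
J_AB = π(0.0209)⁴/32 = 1.87×10^-8 m⁴; J_BC = π(0.0298)⁴/32 = 7.74×10^-8 m⁴; J_CD = π(0.0379)⁴/32 = 2.03×10^-7 m⁴.
θ = (T/G)·Σ L_i/J_i = (9.619/27.7×10⁹)·(0.242/1.87×10^-8 + 0.284/7.74×10^-8 + 0.177/2.03×10^-7) = 6.064×10^-3 rad.

0.347°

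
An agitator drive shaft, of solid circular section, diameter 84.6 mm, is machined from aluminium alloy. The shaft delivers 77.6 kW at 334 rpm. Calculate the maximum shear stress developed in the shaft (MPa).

ω = 2π·334/60 = 34.98 rad/s, so T = P/ω = 77.6×10³ / 34.98 = 2219 N·m.
J = πd⁴/32 = π(0.0846)⁴/32 = 5.029×10^-6 m⁴.
τ_max = T·r/J = 2219 × 0.0423 / 5.029×10^-6 = 1.866×10^7 Pa.

18.7 MPa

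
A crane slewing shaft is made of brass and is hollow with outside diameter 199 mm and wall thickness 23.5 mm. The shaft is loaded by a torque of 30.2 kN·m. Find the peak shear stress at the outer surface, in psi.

4290 psi

J = π(d_o⁴ − d_i⁴)/32 = π(0.199⁴ − 0.152⁴)/32 = 1.016×10^-4 m⁴.
τ_max = T·r/J = 30200 × 0.0995 / 1.016×10^-4 = 2.959×10^7 Pa.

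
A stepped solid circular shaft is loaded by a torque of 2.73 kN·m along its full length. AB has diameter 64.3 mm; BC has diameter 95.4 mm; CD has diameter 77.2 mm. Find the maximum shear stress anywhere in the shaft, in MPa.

Under the same torque, τ_max = 16T/(πd³) is largest where d is smallest — segment AB (d = 64.3 mm).
τ_max = 16·2730/(π·(0.0643)³) = 5.230×10^7 Pa.

52.3 MPa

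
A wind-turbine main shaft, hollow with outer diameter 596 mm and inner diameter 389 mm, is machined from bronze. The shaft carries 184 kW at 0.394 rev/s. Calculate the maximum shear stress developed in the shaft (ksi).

0.317 ksi

ω = 2π·0.394 = 2.476 rad/s, so T = P/ω = 184×10³ / 2.476 = 74330 N·m.
J = π(d_o⁴ − d_i⁴)/32 = π(0.596⁴ − 0.389⁴)/32 = 0.01014 m⁴.
τ_max = T·r/J = 74330 × 0.298 / 0.01014 = 2.184×10^6 Pa.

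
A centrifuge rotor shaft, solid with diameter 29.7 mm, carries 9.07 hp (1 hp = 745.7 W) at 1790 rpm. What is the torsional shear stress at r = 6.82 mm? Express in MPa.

3.22 MPa

ω = 2π·1790/60 = 187.4 rad/s, so T = P/ω = 9.07×745.7 / 187.4 = 36.08 N·m.
J = πd⁴/32 = π(0.0297)⁴/32 = 7.639×10^-8 m⁴.
Shear stress varies linearly with radius: τ = T·r/J = 36.08 × 0.00682 / 7.639×10^-8 = 3.221×10^6 Pa.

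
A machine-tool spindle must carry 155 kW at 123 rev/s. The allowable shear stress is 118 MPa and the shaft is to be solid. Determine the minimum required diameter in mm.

20.5 mm

ω = 2π·123 = 772.8 rad/s, so T = P/ω = 155×10³ / 772.8 = 200.6 N·m.
For a solid shaft τ_max = 16T/(πd³), so d = (16T/(π τ_allow))^(1/3) = (16·200.6/(π·1.18×10^8))^(1/3) = 0.02053 m.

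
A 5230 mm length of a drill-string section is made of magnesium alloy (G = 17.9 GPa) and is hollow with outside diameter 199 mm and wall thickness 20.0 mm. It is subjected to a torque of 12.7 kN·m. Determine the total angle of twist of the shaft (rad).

0.0407 rad

J = π(d_o⁴ − d_i⁴)/32 = π(0.199⁴ − 0.159⁴)/32 = 9.122×10^-5 m⁴.
θ = T·L/(G·J) = 12700 × 5.23 / (17.9×10⁹ × 9.122×10^-5) = 0.04068 rad.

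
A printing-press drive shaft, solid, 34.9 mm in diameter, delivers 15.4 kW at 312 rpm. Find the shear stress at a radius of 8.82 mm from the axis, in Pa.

ω = 2π·312/60 = 32.67 rad/s, so T = P/ω = 15.4×10³ / 32.67 = 471.3 N·m.
J = πd⁴/32 = π(0.0349)⁴/32 = 1.456×10^-7 m⁴.
Shear stress varies linearly with radius: τ = T·r/J = 471.3 × 0.00882 / 1.456×10^-7 = 2.854×10^7 Pa.

2.85e7 Pa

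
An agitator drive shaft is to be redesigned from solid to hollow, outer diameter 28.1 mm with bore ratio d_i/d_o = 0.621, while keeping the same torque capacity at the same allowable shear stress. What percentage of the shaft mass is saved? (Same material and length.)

31.6 %

Equal τ_max and T ⇒ the solid shaft needs d_s³ = d_o³(1−k⁴), so d_s = 28.1·(1−0.621⁴)^(1/3) = 26.63 mm.
Area ratio A_h/A_s = d_o²(1−k²)/d_s² = (1−k²)/(1−k⁴)^(2/3) = 0.6840.
Mass saving = 1 − 0.6840 = 31.6 %.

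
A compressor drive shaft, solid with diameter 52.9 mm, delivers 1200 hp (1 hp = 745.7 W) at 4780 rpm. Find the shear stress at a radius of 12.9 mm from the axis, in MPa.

ω = 2π·4780/60 = 500.6 rad/s, so T = P/ω = 1200×745.7 / 500.6 = 1788 N·m.
J = πd⁴/32 = π(0.0529)⁴/32 = 7.688×10^-7 m⁴.
Shear stress varies linearly with radius: τ = T·r/J = 1788 × 0.0129 / 7.688×10^-7 = 3.000×10^7 Pa.

30.0 MPa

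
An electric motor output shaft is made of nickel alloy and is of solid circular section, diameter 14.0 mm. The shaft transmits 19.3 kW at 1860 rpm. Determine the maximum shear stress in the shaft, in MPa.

184 MPa

ω = 2π·1860/60 = 194.8 rad/s, so T = P/ω = 19.3×10³ / 194.8 = 99.09 N·m.
J = πd⁴/32 = π(0.0140)⁴/32 = 3.771×10^-9 m⁴.
τ_max = T·r/J = 99.09 × 0.00700 / 3.771×10^-9 = 1.839×10^8 Pa.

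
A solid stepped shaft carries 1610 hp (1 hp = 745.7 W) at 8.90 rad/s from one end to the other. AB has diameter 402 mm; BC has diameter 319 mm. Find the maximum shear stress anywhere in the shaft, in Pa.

ω = 8.90 rad/s, so T = P/ω = 1610×745.7 / 8.900 = 134900 N·m.
Under the same torque, τ_max = 16T/(πd³) is largest where d is smallest — segment BC (d = 319 mm).
τ_max = 16·134900/(π·(0.319)³) = 2.116×10^7 Pa.

2.12e7 Pa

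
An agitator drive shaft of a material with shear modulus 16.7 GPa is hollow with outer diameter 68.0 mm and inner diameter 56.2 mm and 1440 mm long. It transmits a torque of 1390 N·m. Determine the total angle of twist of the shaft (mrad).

107 mrad

J = π(d_o⁴ − d_i⁴)/32 = π(0.0680⁴ − 0.0562⁴)/32 = 1.120×10^-6 m⁴.
θ = T·L/(G·J) = 1390 × 1.44 / (16.7×10⁹ × 1.120×10^-6) = 0.1070 rad.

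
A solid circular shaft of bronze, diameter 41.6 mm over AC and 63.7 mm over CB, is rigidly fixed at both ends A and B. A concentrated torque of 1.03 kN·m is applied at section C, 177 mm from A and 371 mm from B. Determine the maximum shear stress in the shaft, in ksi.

Compatibility: T_A·a/J_AC = T_B·b/J_CB with T_A + T_B = T₀.
J_AC = 2.94×10^-7 m⁴, J_CB = 1.62×10^-6 m⁴, so T_A = T₀·(J_AC/a)/((J_AC/a)+(J_CB/b)) = 284.3 N·m, T_B = 745.7 N·m.
τ in each portion: τ_AC = 2.01×10^7 Pa, τ_CB = 1.47×10^7 Pa; maximum is in AC.
τ_max = T_AC·r/J = 284.3·0.0208/2.94×10^-7 = 2.011×10^7 Pa.

2.92 ksi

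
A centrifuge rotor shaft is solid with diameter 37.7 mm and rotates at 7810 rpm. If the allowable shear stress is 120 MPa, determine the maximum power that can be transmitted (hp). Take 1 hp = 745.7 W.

1380 hp

J = πd⁴/32 = π(0.0377)⁴/32 = 1.983×10^-7 m⁴.
T_max = τ_allow·J/r = 1.20×10^8 × 1.983×10^-7 / 0.0189 = 1263 N·m.
ω = 2π·7810/60 = 817.9 rad/s, so P_max = T_max·ω = 1.033×10^6 W.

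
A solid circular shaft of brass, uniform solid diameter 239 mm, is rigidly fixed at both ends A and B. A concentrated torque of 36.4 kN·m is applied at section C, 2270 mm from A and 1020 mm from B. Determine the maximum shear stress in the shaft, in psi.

1360 psi

With uniform GJ and both ends fixed, compatibility θ_AC = θ_CB gives T_A·a = T_B·b, together with T_A + T_B = T₀.
T_A = T₀·b/(a+b) = 36400·1020/3290 = 11290 N·m; T_B = 25110 N·m.
τ in each portion: τ_AC = 4.21×10^6 Pa, τ_CB = 9.37×10^6 Pa; maximum is in CB.
τ_max = T_CB·r/J = 25110·0.119/3.20×10^-4 = 9.369×10^6 Pa.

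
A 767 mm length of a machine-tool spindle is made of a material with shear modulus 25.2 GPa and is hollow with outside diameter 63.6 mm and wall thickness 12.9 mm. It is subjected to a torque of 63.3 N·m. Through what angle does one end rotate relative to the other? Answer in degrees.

0.0785°

J = π(d_o⁴ − d_i⁴)/32 = π(0.0636⁴ − 0.0378⁴)/32 = 1.406×10^-6 m⁴.
θ = T·L/(G·J) = 63.30 × 0.767 / (25.2×10⁹ × 1.406×10^-6) = 1.370×10^-3 rad.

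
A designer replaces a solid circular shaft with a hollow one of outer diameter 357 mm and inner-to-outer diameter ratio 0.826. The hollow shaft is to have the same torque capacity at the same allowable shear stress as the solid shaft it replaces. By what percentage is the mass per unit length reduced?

Equal τ_max and T ⇒ the solid shaft needs d_s³ = d_o³(1−k⁴), so d_s = 357·(1−0.826⁴)^(1/3) = 289.7 mm.
Area ratio A_h/A_s = d_o²(1−k²)/d_s² = (1−k²)/(1−k⁴)^(2/3) = 0.4824.
Mass saving = 1 − 0.4824 = 51.8 %.

51.8 %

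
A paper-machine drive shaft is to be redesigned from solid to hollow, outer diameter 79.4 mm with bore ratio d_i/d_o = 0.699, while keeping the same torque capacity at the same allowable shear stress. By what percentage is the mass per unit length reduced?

Equal τ_max and T ⇒ the solid shaft needs d_s³ = d_o³(1−k⁴), so d_s = 79.4·(1−0.699⁴)^(1/3) = 72.50 mm.
Area ratio A_h/A_s = d_o²(1−k²)/d_s² = (1−k²)/(1−k⁴)^(2/3) = 0.6134.
Mass saving = 1 − 0.6134 = 38.7 %.

38.7 %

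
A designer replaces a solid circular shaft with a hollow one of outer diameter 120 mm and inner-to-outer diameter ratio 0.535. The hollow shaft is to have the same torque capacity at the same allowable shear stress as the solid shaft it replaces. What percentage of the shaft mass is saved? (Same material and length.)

24.4 %

Equal τ_max and T ⇒ the solid shaft needs d_s³ = d_o³(1−k⁴), so d_s = 120·(1−0.535⁴)^(1/3) = 116.6 mm.
Area ratio A_h/A_s = d_o²(1−k²)/d_s² = (1−k²)/(1−k⁴)^(2/3) = 0.7556.
Mass saving = 1 − 0.7556 = 24.4 %.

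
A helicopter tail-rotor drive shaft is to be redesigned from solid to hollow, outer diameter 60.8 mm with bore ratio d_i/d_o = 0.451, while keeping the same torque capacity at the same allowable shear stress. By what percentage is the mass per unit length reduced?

18.1 %

Equal τ_max and T ⇒ the solid shaft needs d_s³ = d_o³(1−k⁴), so d_s = 60.8·(1−0.451⁴)^(1/3) = 59.95 mm.
Area ratio A_h/A_s = d_o²(1−k²)/d_s² = (1−k²)/(1−k⁴)^(2/3) = 0.8194.
Mass saving = 1 − 0.8194 = 18.1 %.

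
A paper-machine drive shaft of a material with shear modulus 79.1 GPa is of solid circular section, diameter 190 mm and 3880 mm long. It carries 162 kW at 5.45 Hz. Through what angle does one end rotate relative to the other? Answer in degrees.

0.104°

ω = 2π·5.45 = 34.24 rad/s, so T = P/ω = 162×10³ / 34.24 = 4731 N·m.
J = πd⁴/32 = π(0.190)⁴/32 = 1.279×10^-4 m⁴.
θ = T·L/(G·J) = 4731 × 3.88 / (79.1×10⁹ × 1.279×10^-4) = 1.814×10^-3 rad.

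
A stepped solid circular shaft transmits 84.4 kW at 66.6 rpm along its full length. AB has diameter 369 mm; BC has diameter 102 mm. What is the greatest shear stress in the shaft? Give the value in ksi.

8.42 ksi

ω = 2π·66.6/60 = 6.974 rad/s, so T = P/ω = 84.4×10³ / 6.974 = 12100 N·m.
Under the same torque, τ_max = 16T/(πd³) is largest where d is smallest — segment BC (d = 102 mm).
τ_max = 16·12100/(π·(0.102)³) = 5.808×10^7 Pa.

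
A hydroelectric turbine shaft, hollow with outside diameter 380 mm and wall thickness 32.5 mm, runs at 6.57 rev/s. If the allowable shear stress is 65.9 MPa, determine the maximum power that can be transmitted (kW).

J = π(d_o⁴ − d_i⁴)/32 = π(0.380⁴ − 0.315⁴)/32 = 1.080×10^-3 m⁴.
T_max = τ_allow·J/r = 6.59×10^7 × 1.080×10^-3 / 0.190 = 374800 N·m.
ω = 2π·6.57 = 41.28 rad/s, so P_max = T_max·ω = 1.547×10^7 W.

15500 kW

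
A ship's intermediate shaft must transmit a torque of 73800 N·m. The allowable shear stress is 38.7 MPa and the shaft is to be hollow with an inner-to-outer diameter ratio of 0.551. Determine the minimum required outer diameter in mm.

220 mm

For a hollow shaft with d_i/d_o = 0.551: τ_max = 16T/(π d_o³ (1−k⁴)), so d_o = [16T/(π τ_allow (1−k⁴))]^(1/3) = [16·73800/(π·3.87×10^7·0.9078)]^(1/3) = 0.2203 m.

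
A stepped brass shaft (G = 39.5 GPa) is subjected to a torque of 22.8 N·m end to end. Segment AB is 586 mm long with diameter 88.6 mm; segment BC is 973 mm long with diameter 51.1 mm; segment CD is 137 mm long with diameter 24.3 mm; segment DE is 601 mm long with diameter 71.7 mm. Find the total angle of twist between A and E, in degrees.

J_AB = π(0.0886)⁴/32 = 6.05×10^-6 m⁴; J_BC = π(0.0511)⁴/32 = 6.69×10^-7 m⁴; J_CD = π(0.0243)⁴/32 = 3.42×10^-8 m⁴; J_DE = π(0.0717)⁴/32 = 2.59×10^-6 m⁴.
θ = (T/G)·Σ L_i/J_i = (22.80/39.5×10⁹)·(0.586/6.05×10^-6 + 0.973/6.69×10^-7 + 0.137/3.42×10^-8 + 0.601/2.59×10^-6) = 3.339×10^-3 rad.

0.191°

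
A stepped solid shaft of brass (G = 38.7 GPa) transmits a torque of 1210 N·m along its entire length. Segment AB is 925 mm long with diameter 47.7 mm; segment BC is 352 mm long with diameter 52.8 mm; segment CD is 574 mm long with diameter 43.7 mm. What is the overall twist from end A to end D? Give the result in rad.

0.121 rad

J_AB = π(0.0477)⁴/32 = 5.08×10^-7 m⁴; J_BC = π(0.0528)⁴/32 = 7.63×10^-7 m⁴; J_CD = π(0.0437)⁴/32 = 3.58×10^-7 m⁴.
θ = (T/G)·Σ L_i/J_i = (1210/38.7×10⁹)·(0.925/5.08×10^-7 + 0.352/7.63×10^-7 + 0.574/3.58×10^-7) = 0.1215 rad.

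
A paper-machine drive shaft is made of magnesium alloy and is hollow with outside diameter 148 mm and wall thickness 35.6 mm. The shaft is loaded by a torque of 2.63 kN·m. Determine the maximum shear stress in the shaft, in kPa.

J = π(d_o⁴ − d_i⁴)/32 = π(0.148⁴ − 0.0768⁴)/32 = 4.369×10^-5 m⁴.
τ_max = T·r/J = 2630 × 0.0740 / 4.369×10^-5 = 4.455×10^6 Pa.

4450 kPa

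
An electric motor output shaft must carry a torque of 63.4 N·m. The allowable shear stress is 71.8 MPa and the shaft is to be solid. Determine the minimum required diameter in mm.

16.5 mm

For a solid shaft τ_max = 16T/(πd³), so d = (16T/(π τ_allow))^(1/3) = (16·63.40/(π·7.18×10^7))^(1/3) = 0.01651 m.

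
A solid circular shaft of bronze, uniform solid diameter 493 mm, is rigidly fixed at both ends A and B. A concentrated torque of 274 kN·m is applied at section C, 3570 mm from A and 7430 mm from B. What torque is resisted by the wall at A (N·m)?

185000 N·m

With uniform GJ and both ends fixed, compatibility θ_AC = θ_CB gives T_A·a = T_B·b, together with T_A + T_B = T₀.
T_A = T₀·b/(a+b) = 274000·7430/11000 = 185100 N·m; T_B = 88930 N·m.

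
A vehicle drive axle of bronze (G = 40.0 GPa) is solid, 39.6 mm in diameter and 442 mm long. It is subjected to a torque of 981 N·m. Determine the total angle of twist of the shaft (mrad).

J = πd⁴/32 = π(0.0396)⁴/32 = 2.414×10^-7 m⁴.
θ = T·L/(G·J) = 981.0 × 0.442 / (40.0×10⁹ × 2.414×10^-7) = 0.04490 rad.

44.9 mrad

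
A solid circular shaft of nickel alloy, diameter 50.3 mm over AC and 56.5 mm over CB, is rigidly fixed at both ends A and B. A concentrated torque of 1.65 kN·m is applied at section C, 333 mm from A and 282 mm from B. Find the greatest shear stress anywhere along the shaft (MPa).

Compatibility: T_A·a/J_AC = T_B·b/J_CB with T_A + T_B = T₀.
J_AC = 6.28×10^-7 m⁴, J_CB = 1.00×10^-6 m⁴, so T_A = T₀·(J_AC/a)/((J_AC/a)+(J_CB/b)) = 573.0 N·m, T_B = 1077 N·m.
τ in each portion: τ_AC = 2.29×10^7 Pa, τ_CB = 3.04×10^7 Pa; maximum is in CB.
τ_max = T_CB·r/J = 1077·0.0283/1.00×10^-6 = 3.041×10^7 Pa.

30.4 MPa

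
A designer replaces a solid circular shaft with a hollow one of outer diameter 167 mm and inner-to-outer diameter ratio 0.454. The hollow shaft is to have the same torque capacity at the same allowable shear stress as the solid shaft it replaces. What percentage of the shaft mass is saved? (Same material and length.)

18.3 %

Equal τ_max and T ⇒ the solid shaft needs d_s³ = d_o³(1−k⁴), so d_s = 167·(1−0.454⁴)^(1/3) = 164.6 mm.
Area ratio A_h/A_s = d_o²(1−k²)/d_s² = (1−k²)/(1−k⁴)^(2/3) = 0.8172.
Mass saving = 1 − 0.8172 = 18.3 %.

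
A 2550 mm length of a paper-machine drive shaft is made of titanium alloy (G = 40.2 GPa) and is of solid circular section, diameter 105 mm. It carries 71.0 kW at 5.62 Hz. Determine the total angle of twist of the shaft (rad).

0.0107 rad

ω = 2π·5.62 = 35.31 rad/s, so T = P/ω = 71.0×10³ / 35.31 = 2011 N·m.
J = πd⁴/32 = π(0.105)⁴/32 = 1.193×10^-5 m⁴.
θ = T·L/(G·J) = 2011 × 2.55 / (40.2×10⁹ × 1.193×10^-5) = 0.01069 rad.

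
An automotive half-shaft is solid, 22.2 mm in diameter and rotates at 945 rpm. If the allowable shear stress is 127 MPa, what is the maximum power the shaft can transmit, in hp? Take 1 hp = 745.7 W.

36.2 hp

J = πd⁴/32 = π(0.0222)⁴/32 = 2.385×10^-8 m⁴.
T_max = τ_allow·J/r = 1.27×10^8 × 2.385×10^-8 / 0.0111 = 272.8 N·m.
ω = 2π·945/60 = 98.96 rad/s, so P_max = T_max·ω = 2.700×10^4 W.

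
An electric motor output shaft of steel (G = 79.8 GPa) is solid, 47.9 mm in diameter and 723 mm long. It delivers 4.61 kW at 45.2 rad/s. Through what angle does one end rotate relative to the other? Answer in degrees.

0.102°

ω = 45.2 rad/s, so T = P/ω = 4.61×10³ / 45.20 = 102.0 N·m.
J = πd⁴/32 = π(0.0479)⁴/32 = 5.168×10^-7 m⁴.
θ = T·L/(G·J) = 102.0 × 0.723 / (79.8×10⁹ × 5.168×10^-7) = 1.788×10^-3 rad.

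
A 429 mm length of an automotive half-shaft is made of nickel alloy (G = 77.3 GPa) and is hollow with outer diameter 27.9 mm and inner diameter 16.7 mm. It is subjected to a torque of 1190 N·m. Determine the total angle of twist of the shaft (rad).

0.127 rad

J = π(d_o⁴ − d_i⁴)/32 = π(0.0279⁴ − 0.0167⁴)/32 = 5.185×10^-8 m⁴.
θ = T·L/(G·J) = 1190 × 0.429 / (77.3×10⁹ × 5.185×10^-8) = 0.1274 rad.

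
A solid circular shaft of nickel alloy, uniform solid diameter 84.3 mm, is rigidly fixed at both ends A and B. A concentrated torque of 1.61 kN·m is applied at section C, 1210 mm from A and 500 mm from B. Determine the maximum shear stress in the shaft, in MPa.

9.69 MPa

With uniform GJ and both ends fixed, compatibility θ_AC = θ_CB gives T_A·a = T_B·b, together with T_A + T_B = T₀.
T_A = T₀·b/(a+b) = 1610·500/1710 = 470.8 N·m; T_B = 1139 N·m.
τ in each portion: τ_AC = 4.00×10^6 Pa, τ_CB = 9.69×10^6 Pa; maximum is in CB.
τ_max = T_CB·r/J = 1139·0.0421/4.96×10^-6 = 9.685×10^6 Pa.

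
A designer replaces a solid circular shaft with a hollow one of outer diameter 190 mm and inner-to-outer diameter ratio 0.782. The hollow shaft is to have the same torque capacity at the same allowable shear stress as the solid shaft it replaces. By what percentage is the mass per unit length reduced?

Equal τ_max and T ⇒ the solid shaft needs d_s³ = d_o³(1−k⁴), so d_s = 190·(1−0.782⁴)^(1/3) = 162.5 mm.
Area ratio A_h/A_s = d_o²(1−k²)/d_s² = (1−k²)/(1−k⁴)^(2/3) = 0.5308.
Mass saving = 1 − 0.5308 = 46.9 %.

46.9 %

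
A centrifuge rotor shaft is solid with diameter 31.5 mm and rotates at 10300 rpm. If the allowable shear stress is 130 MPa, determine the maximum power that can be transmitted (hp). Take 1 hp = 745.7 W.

1150 hp

J = πd⁴/32 = π(0.0315)⁴/32 = 9.666×10^-8 m⁴.
T_max = τ_allow·J/r = 1.30×10^8 × 9.666×10^-8 / 0.0158 = 797.8 N·m.
ω = 2π·10300/60 = 1079 rad/s, so P_max = T_max·ω = 8.605×10^5 W.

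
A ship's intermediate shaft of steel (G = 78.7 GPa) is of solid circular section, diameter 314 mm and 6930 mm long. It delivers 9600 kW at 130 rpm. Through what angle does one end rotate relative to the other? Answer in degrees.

3.73°

ω = 2π·130/60 = 13.61 rad/s, so T = P/ω = 9600×10³ / 13.61 = 705200 N·m.
J = πd⁴/32 = π(0.314)⁴/32 = 9.544×10^-4 m⁴.
θ = T·L/(G·J) = 705200 × 6.93 / (78.7×10⁹ × 9.544×10^-4) = 0.06506 rad.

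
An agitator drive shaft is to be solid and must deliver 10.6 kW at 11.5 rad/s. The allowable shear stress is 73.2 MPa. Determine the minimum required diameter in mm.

ω = 11.5 rad/s, so T = P/ω = 10.6×10³ / 11.50 = 921.7 N·m.
For a solid shaft τ_max = 16T/(πd³), so d = (16T/(π τ_allow))^(1/3) = (16·921.7/(π·7.32×10^7))^(1/3) = 0.04003 m.

40.0 mm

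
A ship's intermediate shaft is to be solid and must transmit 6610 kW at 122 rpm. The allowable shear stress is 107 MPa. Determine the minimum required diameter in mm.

291 mm

ω = 2π·122/60 = 12.78 rad/s, so T = P/ω = 6610×10³ / 12.78 = 517400 N·m.
For a solid shaft τ_max = 16T/(πd³), so d = (16T/(π τ_allow))^(1/3) = (16·517400/(π·1.07×10^8))^(1/3) = 0.2909 m.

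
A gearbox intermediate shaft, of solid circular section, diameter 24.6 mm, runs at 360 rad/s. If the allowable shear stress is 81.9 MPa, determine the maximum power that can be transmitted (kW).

J = πd⁴/32 = π(0.0246)⁴/32 = 3.595×10^-8 m⁴.
T_max = τ_allow·J/r = 8.19×10^7 × 3.595×10^-8 / 0.0123 = 239.4 N·m.
ω = 360 rad/s, so P_max = T_max·ω = 8.618×10^4 W.

86.2 kW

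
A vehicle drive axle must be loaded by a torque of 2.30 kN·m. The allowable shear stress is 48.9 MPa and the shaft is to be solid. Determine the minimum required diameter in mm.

For a solid shaft τ_max = 16T/(πd³), so d = (16T/(π τ_allow))^(1/3) = (16·2300/(π·4.89×10^7))^(1/3) = 0.06211 m.

62.1 mm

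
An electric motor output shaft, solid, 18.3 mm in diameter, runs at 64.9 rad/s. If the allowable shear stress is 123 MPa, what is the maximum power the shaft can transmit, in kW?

J = πd⁴/32 = π(0.0183)⁴/32 = 1.101×10^-8 m⁴.
T_max = τ_allow·J/r = 1.23×10^8 × 1.101×10^-8 / 0.00915 = 148.0 N·m.
ω = 64.9 rad/s, so P_max = T_max·ω = 9606 W.

9.61 kW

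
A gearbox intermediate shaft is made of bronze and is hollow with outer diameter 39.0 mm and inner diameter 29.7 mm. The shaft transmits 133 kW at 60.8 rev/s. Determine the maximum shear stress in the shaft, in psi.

ω = 2π·60.8 = 382.0 rad/s, so T = P/ω = 133×10³ / 382.0 = 348.2 N·m.
J = π(d_o⁴ − d_i⁴)/32 = π(0.0390⁴ − 0.0297⁴)/32 = 1.507×10^-7 m⁴.
τ_max = T·r/J = 348.2 × 0.0195 / 1.507×10^-7 = 4.504×10^7 Pa.

6530 psi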